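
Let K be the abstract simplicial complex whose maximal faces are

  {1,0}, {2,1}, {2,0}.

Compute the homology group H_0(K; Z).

Order the vertices as 0 < 1 < 2. Listing each simplex with vertices in this order, K has dimension 1 with simplices:

  0-simplices (3): [0], [1], [2]
  1-simplices (3): [0,1], [0,2], [1,2]

so the chain groups are C_0 ≅ Z^3, C_1 ≅ Z^3.

Boundary ∂_1: C_1 → C_0 sends each edge [p,q] (with p < q) to q − p. For instance
  ∂[0,2] = [2] − [0].
The 3×3 boundary matrix has rank 2 and Smith normal form diag(1,1).

Computing H_k = (kernel of ∂_k) / (image of ∂_{k+1}):

  H_0: rank C_0 − rank ∂_1 = 3 − 2 = 1, and the invariant factors of ∂_1 are all 1, so H_0 = Z.

H_0 = Z.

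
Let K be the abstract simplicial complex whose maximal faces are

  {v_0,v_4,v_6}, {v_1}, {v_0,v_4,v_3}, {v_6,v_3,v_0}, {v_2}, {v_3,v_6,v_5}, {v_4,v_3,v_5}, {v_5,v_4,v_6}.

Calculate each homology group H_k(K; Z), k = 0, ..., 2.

K has 7 vertices, 9 edges, 6 triangles.
rank ∂_0 = 0, rank ∂_1 = 4 ⇒ b_0 = 7 − 0 − 4 = 3; all invariant factors of ∂_1 are 1 so no torsion. So H_0 ≅ Z^3.
rank ∂_1 = 4, rank ∂_2 = 5 ⇒ b_1 = 9 − 4 − 5 = 0; all invariant factors of ∂_2 are 1 so no torsion. So H_1 ≅ 0.
rank ∂_2 = 5, rank ∂_3 = 0 ⇒ b_2 = 6 − 5 − 0 = 1. So H_2 ≅ Z.

H_0 ≅ Z^3,  H_1 = 0,  H_2 ≅ Z.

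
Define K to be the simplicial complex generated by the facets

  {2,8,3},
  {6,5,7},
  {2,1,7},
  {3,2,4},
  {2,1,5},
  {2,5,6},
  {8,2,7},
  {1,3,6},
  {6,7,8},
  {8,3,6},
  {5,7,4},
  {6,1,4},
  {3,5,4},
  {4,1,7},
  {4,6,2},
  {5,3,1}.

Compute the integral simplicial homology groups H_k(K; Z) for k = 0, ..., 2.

Fix the vertex order 1 < 2 < 3 < 4 < 5 < 6 < 7 < 8 and write every simplex with vertices in increasing order. Then dim K = 2 and the simplices of K are:

  0-simplices (8): [1], [2], [3], [4], [5], [6], [7], [8]
  1-simplices (24): (24 of them)
  2-simplices (16): [1,2,5], [1,2,7], [1,3,5], [1,3,6], [1,4,6], [1,4,7], [2,3,4], [2,3,8], [2,4,6], [2,5,6], [2,7,8], [3,4,5], [3,6,8], [4,5,7], [5,6,7], [6,7,8]

so the chain groups are C_0 ≅ Z^8, C_1 ≅ Z^24, C_2 ≅ Z^16.

Boundary ∂_1: C_1 → C_0 sends each edge [p,q] (with p < q) to q − p. For instance
  ∂[2,8] = [8] − [2].
The resulting 8×24 matrix has rank 7, and its Smith normal form has invariant factors (1,1,1,1,1,1,1).

∂_2: C_2 → C_1 maps a triangle to the signed sum of its edges. For instance
  ∂[1,3,5] = [3,5] − [1,5] + [1,3],
  ∂[1,3,6] = [3,6] − [1,6] + [1,3].
This gives a 24×16 integer matrix of rank 15; reducing to Smith normal form yields diagonal entries (1,1,1,1,1,1,1,1,1,1,1,1,1,1,1).

Now H_k = ker ∂_k / im ∂_{k+1}, so:

  H_0: rank C_0 − rank ∂_1 = 8 − 7 = 1, and the invariant factors of ∂_1 are all 1, so H_0 = Z.
  H_1: rank ker ∂_1 − rank ∂_2 = (24 − 7) − 15 = 2, and the invariant factors of ∂_2 are all 1, so H_1 = Z^2.
  H_2: rank ker ∂_2 − rank ∂_3 = (16 − 15) − 0 = 1, and there is no ∂_3, so H_2 = Z.

(K is a triangulation of the torus T^2.)

H_0 ≅ Z,  H_1 ≅ Z^2,  H_2 ≅ Z.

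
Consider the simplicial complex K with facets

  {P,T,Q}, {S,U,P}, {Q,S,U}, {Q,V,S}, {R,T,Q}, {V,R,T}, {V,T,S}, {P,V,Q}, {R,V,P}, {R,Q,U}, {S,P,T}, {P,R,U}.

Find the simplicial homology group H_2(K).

H_2 ≅ 0.

Order the vertices as P < Q < R < S < T < U < V. Listing each simplex with vertices in this order, K has dimension 2 with simplices:

  0-simplices (7): P, Q, R, S, T, U, V
  1-simplices (18): PQ, PR, PS, PT, PU, PV, QR, QS, QT, QU, QV, RT, RU, RV, ST, SU, SV, TV
  2-simplices (12): PQT, PQV, PRU, PRV, PST, PSU, QRT, QRU, QSU, QSV, RTV, STV

giving chain groups C_0 ≅ Z^7, C_1 ≅ Z^18, C_2 ≅ Z^12.

The boundary map ∂_1: C_1 → C_0 is given by ∂[p,q] = [q] − [p]. For instance
  ∂TV = V − T.
As a 7×18 matrix over Z this has rank 6, with invariant factors (1,1,1,1,1,1).

The boundary map ∂_2: C_2 → C_1 acts by ∂[p,q,r] = [q,r] − [p,r] + [p,q]. For instance
  ∂PRU = RU − PU + PR,
  ∂QSU = SU − QU + QS.
The resulting 18×12 matrix has rank 12, and its Smith normal form has invariant factors (1,1,1,1,1,1,1,1,1,1,1,2).

From H_k ≅ ker(∂_k) / im(∂_{k+1}) we obtain:

  H_2: rank ker ∂_2 − rank ∂_3 = (12 − 12) − 0 = 0, and there is no ∂_3, so H_2 = 0.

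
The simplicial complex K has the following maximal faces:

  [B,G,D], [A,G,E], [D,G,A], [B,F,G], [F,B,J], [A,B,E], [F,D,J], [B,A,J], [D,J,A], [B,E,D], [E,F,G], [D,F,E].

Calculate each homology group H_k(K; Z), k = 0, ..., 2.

Order the vertices as A < B < D < E < F < G < J. Listing each simplex with vertices in this order, K has dimension 2 with simplices:

  0-simplices (7): A, B, D, E, F, G, J
  1-simplices (18): AB, AD, AE, AG, AJ, BD, BE, BF, BG, BJ, DE, DF, DG, DJ, EF, EG, FG, FJ
  2-simplices (12): ABE, ABJ, ADG, ADJ, AEG, BDE, BDG, BFG, BFJ, DEF, DFJ, EFG

so the chain groups are C_0 ≅ Z^7, C_1 ≅ Z^18, C_2 ≅ Z^12.

Boundary ∂_1: C_1 → C_0 is given by ∂[p,q] = [q] − [p].
The resulting 7×18 matrix has rank 6, and its Smith normal form has invariant factors (1,1,1,1,1,1).

Boundary ∂_2: C_2 → C_1 sends each 2-simplex [p,q,r] to [q,r] − [p,r] + [p,q]. For instance
  ∂BDE = DE − BE + BD,
  ∂ABJ = BJ − AJ + AB.
This gives a 18×12 integer matrix of rank 12; reducing to Smith normal form yields diagonal entries (1,1,1,1,1,1,1,1,1,1,1,2).

From H_k ≅ ker(∂_k) / im(∂_{k+1}) we obtain:

  H_0: rank C_0 − rank ∂_1 = 7 − 6 = 1, and the invariant factors of ∂_1 are all 1, so H_0 = Z.
  H_1: rank ker ∂_1 − rank ∂_2 = (18 − 6) − 12 = 0, and ∂_2 has invariant factor 2 > 1, so H_1 = Z/2.
  H_2: rank ker ∂_2 − rank ∂_3 = (12 − 12) − 0 = 0, and there is no ∂_3, so H_2 = 0.

(K is a triangulation of the real projective plane RP^2.)

H_0 = Z,  H_1 = Z/2,  H_2 = 0.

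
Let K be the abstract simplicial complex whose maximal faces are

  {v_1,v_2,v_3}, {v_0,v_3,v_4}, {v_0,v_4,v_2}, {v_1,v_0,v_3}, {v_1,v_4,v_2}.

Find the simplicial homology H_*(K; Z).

Order the vertices as v_0 < v_1 < v_2 < v_3 < v_4. Listing each simplex with vertices in this order, K has dimension 2 with simplices:

  0-simplices (5): [v_0], [v_1], [v_2], [v_3], [v_4]
  1-simplices (10): [v_0,v_1], [v_0,v_2], [v_0,v_3], [v_0,v_4], [v_1,v_2], [v_1,v_3], [v_1,v_4], [v_2,v_3], [v_2,v_4], [v_3,v_4]
  2-simplices (5): [v_0,v_1,v_3], [v_0,v_2,v_4], [v_0,v_3,v_4], [v_1,v_2,v_3], [v_1,v_2,v_4]

so the chain groups are C_0 ≅ Z^5, C_1 ≅ Z^10, C_2 ≅ Z^5.

∂_1: C_1 → C_0 maps an edge to its endpoints' difference, ∂[p,q] = q − p. For instance
  ∂[v_0,v_1] = [v_1] − [v_0].
The resulting 5×10 matrix has rank 4, and its Smith normal form has invariant factors (1,1,1,1).

∂_2: C_2 → C_1 maps a triangle to the signed sum of its edges. For instance
  ∂[v_0,v_3,v_4] = [v_3,v_4] − [v_0,v_4] + [v_0,v_3],
  ∂[v_0,v_1,v_3] = [v_1,v_3] − [v_0,v_3] + [v_0,v_1].
As a 10×5 matrix over Z this has rank 5, with invariant factors (1,1,1,1,1).

Reading off H_k = ker ∂_k / im ∂_{k+1}:

  H_0: rank C_0 − rank ∂_1 = 5 − 4 = 1, and the invariant factors of ∂_1 are all 1, so H_0 = Z.
  H_1: rank ker ∂_1 − rank ∂_2 = (10 − 4) − 5 = 1, and the invariant factors of ∂_2 are all 1, so H_1 = Z.
  H_2: rank ker ∂_2 − rank ∂_3 = (5 − 5) − 0 = 0, and there is no ∂_3, so H_2 = 0.

(K is a triangulation of the Möbius band.)

H_0 = Z,  H_1 = Z,  H_2 = 0.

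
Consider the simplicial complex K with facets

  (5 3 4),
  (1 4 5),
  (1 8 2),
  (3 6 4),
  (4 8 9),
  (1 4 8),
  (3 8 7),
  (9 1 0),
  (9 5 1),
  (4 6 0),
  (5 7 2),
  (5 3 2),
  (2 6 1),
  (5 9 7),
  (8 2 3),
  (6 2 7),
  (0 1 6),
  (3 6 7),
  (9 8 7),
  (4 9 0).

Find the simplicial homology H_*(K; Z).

H_0 ≅ Z,  H_1 ≅ Z ⊕ Z/2,  H_2 = 0.

Order the vertices as 0 < 1 < 2 < 3 < 4 < 5 < 6 < 7 < 8 < 9. Listing each simplex with vertices in this order, K has dimension 2 with simplices:

  0-simplices (10): [0], [1], [2], [3], [4], [5], [6], [7], [8], [9]
  1-simplices (30): (30 of them)
  2-simplices (20): (20 of them)

Hence C_0 ≅ Z^10, C_1 ≅ Z^30, C_2 ≅ Z^20.

Boundary ∂_1: C_1 → C_0 sends each edge [p,q] (with p < q) to q − p.
This gives a 10×30 integer matrix of rank 9; reducing to Smith normal form yields diagonal entries (1,1,1,1,1,1,1,1,1).

∂_2: C_2 → C_1 sends each 2-simplex [p,q,r] to [q,r] − [p,r] + [p,q]. For instance
  ∂[3,4,6] = [4,6] − [3,6] + [3,4],
  ∂[0,4,9] = [4,9] − [0,9] + [0,4].
As a 30×20 matrix over Z this has rank 20, with invariant factors (1,1,1,1,1,1,1,1,1,1,1,1,1,1,1,1,1,1,1,2).

Computing H_k = (kernel of ∂_k) / (image of ∂_{k+1}):

  H_0: rank C_0 − rank ∂_1 = 10 − 9 = 1, and the invariant factors of ∂_1 are all 1, so H_0 = Z.
  H_1: rank ker ∂_1 − rank ∂_2 = (30 − 9) − 20 = 1, and ∂_2 has invariant factor 2 > 1, so H_1 = Z ⊕ Z/2.
  H_2: rank ker ∂_2 − rank ∂_3 = (20 − 20) − 0 = 0, and there is no ∂_3, so H_2 = 0.

As a check, the Euler characteristic is 10 − 30 + 20 = 0, which agrees with 1 − 1 + 0 = 0.
(K is a triangulation of the Klein bottle.)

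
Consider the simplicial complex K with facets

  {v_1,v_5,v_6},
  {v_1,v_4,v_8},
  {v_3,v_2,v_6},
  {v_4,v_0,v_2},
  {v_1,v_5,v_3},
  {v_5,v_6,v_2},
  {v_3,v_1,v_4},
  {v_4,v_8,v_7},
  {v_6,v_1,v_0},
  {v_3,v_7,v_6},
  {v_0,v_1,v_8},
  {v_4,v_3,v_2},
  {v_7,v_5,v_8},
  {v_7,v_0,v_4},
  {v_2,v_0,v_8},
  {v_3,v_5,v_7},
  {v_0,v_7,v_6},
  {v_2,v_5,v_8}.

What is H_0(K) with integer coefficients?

H_0 ≅ Z.

Order the vertices as v_0 < v_1 < v_2 < v_3 < v_4 < v_5 < v_6 < v_7 < v_8. Listing each simplex with vertices in this order, K has dimension 2 with simplices:

  0-simplices (9): [v_0], [v_1], [v_2], [v_3], [v_4], [v_5], [v_6], [v_7], [v_8]
  1-simplices (27): (27 of them)
  2-simplices (18): (18 of them)

so the chain groups are C_0 ≅ Z^9, C_1 ≅ Z^27, C_2 ≅ Z^18.

∂_1: C_1 → C_0 maps an edge to its endpoints' difference, ∂[p,q] = q − p. For instance
  ∂[v_1,v_8] = [v_8] − [v_1].
The resulting 9×27 matrix has rank 8, and its Smith normal form has invariant factors (1,1,1,1,1,1,1,1).

The boundary map ∂_2: C_2 → C_1 acts by ∂[p,q,r] = [q,r] − [p,r] + [p,q]. For instance
  ∂[v_2,v_3,v_4] = [v_3,v_4] − [v_2,v_4] + [v_2,v_3],
  ∂[v_3,v_6,v_7] = [v_6,v_7] − [v_3,v_7] + [v_3,v_6].
The 27×18 boundary matrix has rank 18 and Smith normal form diag(1,1,1,1,1,1,1,1,1,1,1,1,1,1,1,1,1,2).

Computing H_k = (kernel of ∂_k) / (image of ∂_{k+1}):

  H_0: rank C_0 − rank ∂_1 = 9 − 8 = 1, and the invariant factors of ∂_1 are all 1, so H_0 = Z.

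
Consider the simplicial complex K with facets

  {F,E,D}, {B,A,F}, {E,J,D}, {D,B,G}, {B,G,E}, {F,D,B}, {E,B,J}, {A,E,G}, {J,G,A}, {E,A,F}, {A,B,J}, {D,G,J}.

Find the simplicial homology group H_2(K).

Fix the vertex order A < B < D < E < F < G < J and write every simplex with vertices in increasing order. Then dim K = 2 and the simplices of K are:

  0-simplices (7): A, B, D, E, F, G, J
  1-simplices (18): AB, AE, AF, AG, AJ, BD, BE, BF, BG, BJ, DE, DF, DG, DJ, EF, EG, EJ, GJ
  2-simplices (12): ABF, ABJ, AEF, AEG, AGJ, BDF, BDG, BEG, BEJ, DEF, DEJ, DGJ

Hence C_0 ≅ Z^7, C_1 ≅ Z^18, C_2 ≅ Z^12.

Boundary ∂_1: C_1 → C_0 is given by ∂[p,q] = [q] − [p]. For instance
  ∂EG = G − E.
The 7×18 boundary matrix has rank 6 and Smith normal form diag(1,1,1,1,1,1).

Boundary ∂_2: C_2 → C_1 acts by ∂[p,q,r] = [q,r] − [p,r] + [p,q]. For instance
  ∂ABF = BF − AF + AB,
  ∂DEJ = EJ − DJ + DE.
This gives a 18×12 integer matrix of rank 12; reducing to Smith normal form yields diagonal entries (1,1,1,1,1,1,1,1,1,1,1,2).

Computing H_k = (kernel of ∂_k) / (image of ∂_{k+1}):

  H_2: rank ker ∂_2 − rank ∂_3 = (12 − 12) − 0 = 0, and there is no ∂_3, so H_2 = 0.

H_2 ≅ 0.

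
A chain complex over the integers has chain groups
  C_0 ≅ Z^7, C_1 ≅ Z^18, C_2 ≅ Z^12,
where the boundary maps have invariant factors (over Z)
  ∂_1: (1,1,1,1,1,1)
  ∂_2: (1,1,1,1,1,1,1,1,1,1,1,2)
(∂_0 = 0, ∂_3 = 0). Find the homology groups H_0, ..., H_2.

H_0 ≅ Z,  H_1 ≅ Z/2,  H_2 = 0.

H_0: b_0 = 7 − 0 − 6 = 1; torsion from ∂_1 factors > 1: none. So H_0 ≅ Z.
H_1: b_1 = 18 − 6 − 12 = 0; torsion from ∂_2 factors > 1: [2]. So H_1 ≅ Z/2.
H_2: b_2 = 12 − 12 − 0 = 0; torsion from ∂_3 factors > 1: none. So H_2 ≅ 0.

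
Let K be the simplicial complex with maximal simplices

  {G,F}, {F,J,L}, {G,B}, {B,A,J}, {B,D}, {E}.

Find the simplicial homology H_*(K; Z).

Fix the vertex order A < B < D < E < F < G < J < L and write every simplex with vertices in increasing order. Then dim K = 2 and the simplices of K are:

  0-simplices (8): A, B, D, E, F, G, J, L
  1-simplices (9): AB, AJ, BD, BG, BJ, FG, FJ, FL, JL
  2-simplices (2): ABJ, FJL

giving chain groups C_0 ≅ Z^8, C_1 ≅ Z^9, C_2 ≅ Z^2.

Boundary ∂_1: C_1 → C_0 sends each edge [p,q] (with p < q) to q − p. For instance
  ∂BG = G − B.
This gives a 8×9 integer matrix of rank 6; reducing to Smith normal form yields diagonal entries (1,1,1,1,1,1).

The boundary map ∂_2: C_2 → C_1 maps a triangle to the signed sum of its edges. For instance
  ∂ABJ = BJ − AJ + AB,
  ∂FJL = JL − FL + FJ.
This gives a 9×2 integer matrix of rank 2; reducing to Smith normal form yields diagonal entries (1,1).

Now H_k = ker ∂_k / im ∂_{k+1}, so:

  H_0: rank C_0 − rank ∂_1 = 8 − 6 = 2, and the invariant factors of ∂_1 are all 1, so H_0 ≅ Z^2.
  H_1: rank ker ∂_1 − rank ∂_2 = (9 − 6) − 2 = 1, and the invariant factors of ∂_2 are all 1, so H_1 ≅ Z.
  H_2: rank ker ∂_2 − rank ∂_3 = (2 − 2) − 0 = 0, and there is no ∂_3, so H_2 ≅ 0.

H_0 = Z^2,  H_1 = Z,  H_2 = 0.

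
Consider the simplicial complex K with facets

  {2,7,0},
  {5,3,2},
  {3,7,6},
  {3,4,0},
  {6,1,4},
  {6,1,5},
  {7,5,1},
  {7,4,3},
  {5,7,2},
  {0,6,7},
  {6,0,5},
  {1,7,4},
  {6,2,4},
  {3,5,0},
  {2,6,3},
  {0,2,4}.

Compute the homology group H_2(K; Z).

Order the vertices as 0 < 1 < 2 < 3 < 4 < 5 < 6 < 7. Listing each simplex with vertices in this order, K has dimension 2 with simplices:

  0-simplices (8): [0], [1], [2], [3], [4], [5], [6], [7]
  1-simplices (24): (24 of them)
  2-simplices (16): [0,2,4], [0,2,7], [0,3,4], [0,3,5], [0,5,6], [0,6,7], [1,4,6], [1,4,7], [1,5,6], [1,5,7], [2,3,5], [2,3,6], [2,4,6], [2,5,7], [3,4,7], [3,6,7]

Hence C_0 ≅ Z^8, C_1 ≅ Z^24, C_2 ≅ Z^16.

The boundary map ∂_1: C_1 → C_0 maps an edge to its endpoints' difference, ∂[p,q] = q − p.
The resulting 8×24 matrix has rank 7, and its Smith normal form has invariant factors (1,1,1,1,1,1,1).

The boundary map ∂_2: C_2 → C_1 maps a triangle to the signed sum of its edges. For instance
  ∂[2,3,5] = [3,5] − [2,5] + [2,3],
  ∂[1,5,7] = [5,7] − [1,7] + [1,5].
The 24×16 boundary matrix has rank 15 and Smith normal form diag(1,1,1,1,1,1,1,1,1,1,1,1,1,1,1).

Reading off H_k = ker ∂_k / im ∂_{k+1}:

  H_2: rank ker ∂_2 − rank ∂_3 = (16 − 15) − 0 = 1, and there is no ∂_3, so H_2 = Z.

H_2 ≅ Z.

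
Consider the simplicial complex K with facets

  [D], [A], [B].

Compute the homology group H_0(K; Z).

Fix the vertex order A < B < D and write every simplex with vertices in increasing order. Then dim K = 0 and the simplices of K are:

  0-simplices (3): A, B, D

so the chain groups are C_0 ≅ Z^3.

From H_k ≅ ker(∂_k) / im(∂_{k+1}) we obtain:

  H_0: rank C_0 − rank ∂_1 = 3 − 0 = 3, and there is no ∂_1, so H_0 ≅ Z^3.

H_0 ≅ Z^3.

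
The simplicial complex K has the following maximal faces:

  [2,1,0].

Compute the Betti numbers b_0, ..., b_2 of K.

Order the vertices as 0 < 1 < 2. Listing each simplex with vertices in this order, K has dimension 2 with simplices:

  0-simplices (3): [0], [1], [2]
  1-simplices (3): [0,1], [0,2], [1,2]
  2-simplices (1): [0,1,2]

Hence C_0 ≅ Z^3, C_1 ≅ Z^3, C_2 ≅ Z^1.

The boundary map ∂_1: C_1 → C_0 sends each edge [p,q] (with p < q) to q − p. For instance
  ∂[0,1] = [1] − [0].
The resulting 3×3 matrix has rank 2, and its Smith normal form has invariant factors (1,1).

∂_2: C_2 → C_1 sends each 2-simplex [p,q,r] to [q,r] − [p,r] + [p,q]. For instance
  ∂[0,1,2] = [1,2] − [0,2] + [0,1].
The 3×1 boundary matrix has rank 1 and Smith normal form diag(1).

Reading off H_k = ker ∂_k / im ∂_{k+1}:

  H_0: rank C_0 − rank ∂_1 = 3 − 2 = 1, and the invariant factors of ∂_1 are all 1, so H_0 ≅ Z.
  H_1: rank ker ∂_1 − rank ∂_2 = (3 − 2) − 1 = 0, and the invariant factors of ∂_2 are all 1, so H_1 ≅ 0.
  H_2: rank ker ∂_2 − rank ∂_3 = (1 − 1) − 0 = 0, and there is no ∂_3, so H_2 ≅ 0.

(K is a triangulation of the 2-simplex.)

Hence the Betti numbers are b_0 = 1, b_1 = 0, b_2 = 0.

b_0 = 1, b_1 = 0, b_2 = 0.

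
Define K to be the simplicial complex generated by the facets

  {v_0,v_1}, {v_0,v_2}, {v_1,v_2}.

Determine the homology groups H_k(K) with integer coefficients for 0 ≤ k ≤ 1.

H_0 ≅ Z,  H_1 ≅ Z.

Fix the vertex order v_0 < v_1 < v_2 and write every simplex with vertices in increasing order. Then dim K = 1 and the simplices of K are:

  0-simplices (3): [v_0], [v_1], [v_2]
  1-simplices (3): [v_0,v_1], [v_0,v_2], [v_1,v_2]

giving chain groups C_0 ≅ Z^3, C_1 ≅ Z^3.

∂_1: C_1 → C_0 maps an edge to its endpoints' difference, ∂[p,q] = q − p. For instance
  ∂[v_1,v_2] = [v_2] − [v_1].
As a 3×3 matrix over Z this has rank 2, with invariant factors (1,1).

Reading off H_k = ker ∂_k / im ∂_{k+1}:

  H_0: rank C_0 − rank ∂_1 = 3 − 2 = 1, and the invariant factors of ∂_1 are all 1, so H_0 ≅ Z.
  H_1: rank ker ∂_1 − rank ∂_2 = (3 − 2) − 0 = 1, and there is no ∂_2, so H_1 ≅ Z.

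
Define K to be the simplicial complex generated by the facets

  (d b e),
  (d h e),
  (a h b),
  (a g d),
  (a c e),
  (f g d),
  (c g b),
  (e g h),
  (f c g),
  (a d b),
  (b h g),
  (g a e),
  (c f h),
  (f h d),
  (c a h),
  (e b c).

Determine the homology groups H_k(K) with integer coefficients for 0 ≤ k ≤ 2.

K has 8 vertices, 24 edges, 16 triangles.
rank ∂_0 = 0, rank ∂_1 = 7 ⇒ b_0 = 8 − 0 − 7 = 1; all invariant factors of ∂_1 are 1 so no torsion. So H_0 = Z.
rank ∂_1 = 7, rank ∂_2 = 15 ⇒ b_1 = 24 − 7 − 15 = 2; all invariant factors of ∂_2 are 1 so no torsion. So H_1 = Z^2.
rank ∂_2 = 15, rank ∂_3 = 0 ⇒ b_2 = 16 − 15 − 0 = 1. So H_2 = Z.

H_0 ≅ Z,  H_1 ≅ Z^2,  H_2 ≅ Z.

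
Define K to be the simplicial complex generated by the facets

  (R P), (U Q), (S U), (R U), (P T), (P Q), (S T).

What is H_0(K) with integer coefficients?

Take the total order P < Q < R < S < T < U on the vertex set. Then K (dimension 1) consists of the simplices:

  0-simplices (6): P, Q, R, S, T, U
  1-simplices (7): PQ, PR, PT, QU, RU, ST, SU

Hence C_0 ≅ Z^6, C_1 ≅ Z^7.

Boundary ∂_1: C_1 → C_0 is given by ∂[p,q] = [q] − [p]. For instance
  ∂ST = T − S.
The 6×7 boundary matrix has rank 5 and Smith normal form diag(1,1,1,1,1).

Reading off H_k = ker ∂_k / im ∂_{k+1}:

  H_0: rank C_0 − rank ∂_1 = 6 − 5 = 1, and the invariant factors of ∂_1 are all 1, so H_0 ≅ Z.

H_0 = Z.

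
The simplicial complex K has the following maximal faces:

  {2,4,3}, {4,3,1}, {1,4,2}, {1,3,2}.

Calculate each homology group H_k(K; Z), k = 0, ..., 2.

Order the vertices as 1 < 2 < 3 < 4. Listing each simplex with vertices in this order, K has dimension 2 with simplices:

  0-simplices (4): [1], [2], [3], [4]
  1-simplices (6): [1,2], [1,3], [1,4], [2,3], [2,4], [3,4]
  2-simplices (4): [1,2,3], [1,2,4], [1,3,4], [2,3,4]

giving chain groups C_0 ≅ Z^4, C_1 ≅ Z^6, C_2 ≅ Z^4.

Boundary ∂_1: C_1 → C_0 maps an edge to its endpoints' difference, ∂[p,q] = q − p. For instance
  ∂[1,4] = [4] − [1].
The resulting 4×6 matrix has rank 3, and its Smith normal form has invariant factors (1,1,1).

The boundary map ∂_2: C_2 → C_1 sends each 2-simplex [p,q,r] to [q,r] − [p,r] + [p,q]. For instance
  ∂[1,2,4] = [2,4] − [1,4] + [1,2],
  ∂[1,3,4] = [3,4] − [1,4] + [1,3].
The resulting 6×4 matrix has rank 3, and its Smith normal form has invariant factors (1,1,1).

From H_k ≅ ker(∂_k) / im(∂_{k+1}) we obtain:

  H_0: rank C_0 − rank ∂_1 = 4 − 3 = 1, and the invariant factors of ∂_1 are all 1, so H_0 = Z.
  H_1: rank ker ∂_1 − rank ∂_2 = (6 − 3) − 3 = 0, and the invariant factors of ∂_2 are all 1, so H_1 = 0.
  H_2: rank ker ∂_2 − rank ∂_3 = (4 − 3) − 0 = 1, and there is no ∂_3, so H_2 = Z.

As a check, the Euler characteristic is 4 − 6 + 4 = 2, which agrees with 1 − 0 + 1 = 2.

H_0 = Z,  H_1 = 0,  H_2 = Z.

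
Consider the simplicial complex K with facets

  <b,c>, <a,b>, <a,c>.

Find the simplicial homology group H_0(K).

We work with the vertex ordering a < b < c. The simplices of K, each written with vertices in increasing order, are:

  0-simplices (3): a, b, c
  1-simplices (3): ab, ac, bc

giving chain groups C_0 ≅ Z^3, C_1 ≅ Z^3.

The boundary map ∂_1: C_1 → C_0 sends each edge [p,q] (with p < q) to q − p.
The 3×3 boundary matrix has rank 2 and Smith normal form diag(1,1).

Now H_k = ker ∂_k / im ∂_{k+1}, so:

  H_0: rank C_0 − rank ∂_1 = 3 − 2 = 1, and the invariant factors of ∂_1 are all 1, so H_0 ≅ Z.

(K is a triangulation of the circle S^1.)

H_0 ≅ Z.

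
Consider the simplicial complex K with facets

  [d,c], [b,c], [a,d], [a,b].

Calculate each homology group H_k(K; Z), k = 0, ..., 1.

K has 4 vertices, 4 edges.
rank ∂_0 = 0, rank ∂_1 = 3 ⇒ b_0 = 4 − 0 − 3 = 1; all invariant factors of ∂_1 are 1 so no torsion. So H_0 ≅ Z.
rank ∂_1 = 3, rank ∂_2 = 0 ⇒ b_1 = 4 − 3 − 0 = 1. So H_1 ≅ Z.

H_0 = Z,  H_1 = Z.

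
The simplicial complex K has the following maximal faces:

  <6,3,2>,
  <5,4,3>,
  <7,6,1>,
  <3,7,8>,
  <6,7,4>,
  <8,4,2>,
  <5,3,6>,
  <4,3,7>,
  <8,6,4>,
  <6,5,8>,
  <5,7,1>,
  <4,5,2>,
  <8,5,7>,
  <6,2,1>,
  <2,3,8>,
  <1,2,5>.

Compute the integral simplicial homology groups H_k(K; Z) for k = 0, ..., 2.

K has 8 vertices, 24 edges, 16 triangles.
rank ∂_0 = 0, rank ∂_1 = 7 ⇒ b_0 = 8 − 0 − 7 = 1; all invariant factors of ∂_1 are 1 so no torsion. So H_0 = Z.
rank ∂_1 = 7, rank ∂_2 = 15 ⇒ b_1 = 24 − 7 − 15 = 2; all invariant factors of ∂_2 are 1 so no torsion. So H_1 = Z^2.
rank ∂_2 = 15, rank ∂_3 = 0 ⇒ b_2 = 16 − 15 − 0 = 1. So H_2 = Z.

H_0 = Z,  H_1 = Z^2,  H_2 = Z.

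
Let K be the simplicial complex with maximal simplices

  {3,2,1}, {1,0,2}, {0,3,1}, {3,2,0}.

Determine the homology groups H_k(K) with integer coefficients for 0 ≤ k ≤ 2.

Take the total order 0 < 1 < 2 < 3 on the vertex set. Then K (dimension 2) consists of the simplices:

  0-simplices (4): [0], [1], [2], [3]
  1-simplices (6): [0,1], [0,2], [0,3], [1,2], [1,3], [2,3]
  2-simplices (4): [0,1,2], [0,1,3], [0,2,3], [1,2,3]

giving chain groups C_0 ≅ Z^4, C_1 ≅ Z^6, C_2 ≅ Z^4.

Boundary ∂_1: C_1 → C_0 maps an edge to its endpoints' difference, ∂[p,q] = q − p. For instance
  ∂[1,3] = [3] − [1].
The 4×6 boundary matrix has rank 3 and Smith normal form diag(1,1,1).

The boundary map ∂_2: C_2 → C_1 maps a triangle to the signed sum of its edges. For instance
  ∂[1,2,3] = [2,3] − [1,3] + [1,2],
  ∂[0,1,3] = [1,3] − [0,3] + [0,1].
The 6×4 boundary matrix has rank 3 and Smith normal form diag(1,1,1).

Now H_k = ker ∂_k / im ∂_{k+1}, so:

  H_0: rank C_0 − rank ∂_1 = 4 − 3 = 1, and the invariant factors of ∂_1 are all 1, so H_0 ≅ Z.
  H_1: rank ker ∂_1 − rank ∂_2 = (6 − 3) − 3 = 0, and the invariant factors of ∂_2 are all 1, so H_1 ≅ 0.
  H_2: rank ker ∂_2 − rank ∂_3 = (4 − 3) − 0 = 1, and there is no ∂_3, so H_2 ≅ Z.

As a check, the Euler characteristic is 4 − 6 + 4 = 2, which agrees with 1 − 0 + 1 = 2.
(K is a triangulation of the 2-sphere S^2.)

H_0 ≅ Z,  H_1 = 0,  H_2 ≅ Z.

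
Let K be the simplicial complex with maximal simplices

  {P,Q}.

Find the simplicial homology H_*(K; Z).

We work with the vertex ordering P < Q. The simplices of K, each written with vertices in increasing order, are:

  0-simplices (2): P, Q
  1-simplices (1): PQ

giving chain groups C_0 ≅ Z^2, C_1 ≅ Z^1.

Boundary ∂_1: C_1 → C_0 is given by ∂[p,q] = [q] − [p]. For instance
  ∂PQ = Q − P.
As a 2×1 matrix over Z this has rank 1, with invariant factors (1).

Now H_k = ker ∂_k / im ∂_{k+1}, so:

  H_0: rank C_0 − rank ∂_1 = 2 − 1 = 1, and the invariant factors of ∂_1 are all 1, so H_0 = Z.
  H_1: rank ker ∂_1 − rank ∂_2 = (1 − 1) − 0 = 0, and there is no ∂_2, so H_1 = 0.

H_0 = Z,  H_1 = 0.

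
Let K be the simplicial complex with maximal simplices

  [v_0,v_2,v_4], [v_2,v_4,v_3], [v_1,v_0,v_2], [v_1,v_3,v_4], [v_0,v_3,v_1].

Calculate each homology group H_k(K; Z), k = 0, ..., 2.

Order the vertices as v_0 < v_1 < v_2 < v_3 < v_4. Listing each simplex with vertices in this order, K has dimension 2 with simplices:

  0-simplices (5): [v_0], [v_1], [v_2], [v_3], [v_4]
  1-simplices (10): [v_0,v_1], [v_0,v_2], [v_0,v_3], [v_0,v_4], [v_1,v_2], [v_1,v_3], [v_1,v_4], [v_2,v_3], [v_2,v_4], [v_3,v_4]
  2-simplices (5): [v_0,v_1,v_2], [v_0,v_1,v_3], [v_0,v_2,v_4], [v_1,v_3,v_4], [v_2,v_3,v_4]

so the chain groups are C_0 ≅ Z^5, C_1 ≅ Z^10, C_2 ≅ Z^5.

The boundary map ∂_1: C_1 → C_0 maps an edge to its endpoints' difference, ∂[p,q] = q − p. For instance
  ∂[v_2,v_3] = [v_3] − [v_2].
The 5×10 boundary matrix has rank 4 and Smith normal form diag(1,1,1,1).

The boundary map ∂_2: C_2 → C_1 maps a triangle to the signed sum of its edges. For instance
  ∂[v_2,v_3,v_4] = [v_3,v_4] − [v_2,v_4] + [v_2,v_3],
  ∂[v_0,v_2,v_4] = [v_2,v_4] − [v_0,v_4] + [v_0,v_2].
The resulting 10×5 matrix has rank 5, and its Smith normal form has invariant factors (1,1,1,1,1).

From H_k ≅ ker(∂_k) / im(∂_{k+1}) we obtain:

  H_0: rank C_0 − rank ∂_1 = 5 − 4 = 1, and the invariant factors of ∂_1 are all 1, so H_0 = Z.
  H_1: rank ker ∂_1 − rank ∂_2 = (10 − 4) − 5 = 1, and the invariant factors of ∂_2 are all 1, so H_1 = Z.
  H_2: rank ker ∂_2 − rank ∂_3 = (5 − 5) − 0 = 0, and there is no ∂_3, so H_2 = 0.

As a check, the Euler characteristic is 5 − 10 + 5 = 0, which agrees with 1 − 1 + 0 = 0.

H_0 ≅ Z,  H_1 ≅ Z,  H_2 = 0.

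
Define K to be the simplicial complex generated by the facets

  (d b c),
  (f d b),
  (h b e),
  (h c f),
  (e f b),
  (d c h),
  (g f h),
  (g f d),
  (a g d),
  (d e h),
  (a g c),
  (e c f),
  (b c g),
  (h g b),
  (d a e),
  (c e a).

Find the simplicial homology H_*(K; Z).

Order the vertices as a < b < c < d < e < f < g < h. Listing each simplex with vertices in this order, K has dimension 2 with simplices:

  0-simplices (8): a, b, c, d, e, f, g, h
  1-simplices (24): ac, ad, ae, ag, bc, bd, be, bf, bg, bh, cd, ce, cf, cg, ch, de, df, dg, dh, ef, eh, fg, fh, gh
  2-simplices (16): ace, acg, ade, adg, bcd, bcg, bdf, bef, beh, bgh, cdh, cef, cfh, deh, dfg, fgh

Hence C_0 ≅ Z^8, C_1 ≅ Z^24, C_2 ≅ Z^16.

Boundary ∂_1: C_1 → C_0 maps an edge to its endpoints' difference, ∂[p,q] = q − p. For instance
  ∂ae = e − a.
The 8×24 boundary matrix has rank 7 and Smith normal form diag(1,1,1,1,1,1,1).

∂_2: C_2 → C_1 acts by ∂[p,q,r] = [q,r] − [p,r] + [p,q]. For instance
  ∂cfh = fh − ch + cf,
  ∂bcg = cg − bg + bc.
As a 24×16 matrix over Z this has rank 15, with invariant factors (1,1,1,1,1,1,1,1,1,1,1,1,1,1,1).

Now H_k = ker ∂_k / im ∂_{k+1}, so:

  H_0: rank C_0 − rank ∂_1 = 8 − 7 = 1, and the invariant factors of ∂_1 are all 1, so H_0 = Z.
  H_1: rank ker ∂_1 − rank ∂_2 = (24 − 7) − 15 = 2, and the invariant factors of ∂_2 are all 1, so H_1 = Z^2.
  H_2: rank ker ∂_2 − rank ∂_3 = (16 − 15) − 0 = 1, and there is no ∂_3, so H_2 = Z.

(K is a triangulation of the torus T^2.)

H_0 ≅ Z,  H_1 ≅ Z^2,  H_2 ≅ Z.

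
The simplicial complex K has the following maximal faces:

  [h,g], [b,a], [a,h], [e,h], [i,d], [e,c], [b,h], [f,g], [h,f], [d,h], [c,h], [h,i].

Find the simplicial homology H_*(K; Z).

H_0 ≅ Z,  H_1 ≅ Z^4.

Fix the vertex order a < b < c < d < e < f < g < h < i and write every simplex with vertices in increasing order. Then dim K = 1 and the simplices of K are:

  0-simplices (9): a, b, c, d, e, f, g, h, i
  1-simplices (12): ab, ah, bh, ce, ch, dh, di, eh, fg, fh, gh, hi

giving chain groups C_0 ≅ Z^9, C_1 ≅ Z^12.

Boundary ∂_1: C_1 → C_0 is given by ∂[p,q] = [q] − [p]. For instance
  ∂fg = g − f.
As a 9×12 matrix over Z this has rank 8, with invariant factors (1,1,1,1,1,1,1,1).

Computing H_k = (kernel of ∂_k) / (image of ∂_{k+1}):

  H_0: rank C_0 − rank ∂_1 = 9 − 8 = 1, and the invariant factors of ∂_1 are all 1, so H_0 ≅ Z.
  H_1: rank ker ∂_1 − rank ∂_2 = (12 − 8) − 0 = 4, and there is no ∂_2, so H_1 ≅ Z^4.

(K is a triangulation of a wedge of 4 circles.)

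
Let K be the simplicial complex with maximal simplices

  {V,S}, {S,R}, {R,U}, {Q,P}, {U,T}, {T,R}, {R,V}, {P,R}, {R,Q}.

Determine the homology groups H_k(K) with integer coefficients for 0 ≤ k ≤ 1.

Take the total order P < Q < R < S < T < U < V on the vertex set. Then K (dimension 1) consists of the simplices:

  0-simplices (7): P, Q, R, S, T, U, V
  1-simplices (9): PQ, PR, QR, RS, RT, RU, RV, SV, TU

so the chain groups are C_0 ≅ Z^7, C_1 ≅ Z^9.

∂_1: C_1 → C_0 sends each edge [p,q] (with p < q) to q − p.
This gives a 7×9 integer matrix of rank 6; reducing to Smith normal form yields diagonal entries (1,1,1,1,1,1).

From H_k ≅ ker(∂_k) / im(∂_{k+1}) we obtain:

  H_0: rank C_0 − rank ∂_1 = 7 − 6 = 1, and the invariant factors of ∂_1 are all 1, so H_0 = Z.
  H_1: rank ker ∂_1 − rank ∂_2 = (9 − 6) − 0 = 3, and there is no ∂_2, so H_1 = Z^3.

(K is a triangulation of a wedge of 3 circles.)

H_0 = Z,  H_1 = Z^3.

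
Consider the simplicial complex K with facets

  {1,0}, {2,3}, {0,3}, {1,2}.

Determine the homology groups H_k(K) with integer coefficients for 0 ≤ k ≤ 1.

K has 4 vertices, 4 edges.
rank ∂_0 = 0, rank ∂_1 = 3 ⇒ b_0 = 4 − 0 − 3 = 1; all invariant factors of ∂_1 are 1 so no torsion. So H_0 ≅ Z.
rank ∂_1 = 3, rank ∂_2 = 0 ⇒ b_1 = 4 − 3 − 0 = 1. So H_1 ≅ Z.

H_0 ≅ Z,  H_1 ≅ Z.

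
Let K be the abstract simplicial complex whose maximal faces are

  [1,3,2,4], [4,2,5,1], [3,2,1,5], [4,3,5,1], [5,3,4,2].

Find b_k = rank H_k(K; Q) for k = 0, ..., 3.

Fix the vertex order 1 < 2 < 3 < 4 < 5 and write every simplex with vertices in increasing order. Then dim K = 3 and the simplices of K are:

  0-simplices (5): [1], [2], [3], [4], [5]
  1-simplices (10): [1,2], [1,3], [1,4], [1,5], [2,3], [2,4], [2,5], [3,4], [3,5], [4,5]
  2-simplices (10): [1,2,3], [1,2,4], [1,2,5], [1,3,4], [1,3,5], [1,4,5], [2,3,4], [2,3,5], [2,4,5], [3,4,5]
  3-simplices (5): [1,2,3,4], [1,2,3,5], [1,2,4,5], [1,3,4,5], [2,3,4,5]

so the chain groups are C_0 ≅ Z^5, C_1 ≅ Z^10, C_2 ≅ Z^10, C_3 ≅ Z^5.

The boundary map ∂_1: C_1 → C_0 maps an edge to its endpoints' difference, ∂[p,q] = q − p. For instance
  ∂[3,5] = [5] − [3].
The resulting 5×10 matrix has rank 4, and its Smith normal form has invariant factors (1,1,1,1).

Boundary ∂_2: C_2 → C_1 maps a triangle to the signed sum of its edges. For instance
  ∂[2,3,4] = [3,4] − [2,4] + [2,3],
  ∂[1,2,4] = [2,4] − [1,4] + [1,2].
The resulting 10×10 matrix has rank 6, and its Smith normal form has invariant factors (1,1,1,1,1,1).

The boundary map ∂_3: C_3 → C_2 sends each 3-simplex σ to the alternating sum Σ_i (−1)^i (σ with its i-th vertex removed). For instance
  ∂[1,2,3,5] = [2,3,5] − [1,3,5] + [1,2,5] − [1,2,3],
  ∂[1,2,3,4] = [2,3,4] − [1,3,4] + [1,2,4] − [1,2,3].
This gives a 10×5 integer matrix of rank 4; reducing to Smith normal form yields diagonal entries (1,1,1,1).

Now H_k = ker ∂_k / im ∂_{k+1}, so:

  H_0: rank C_0 − rank ∂_1 = 5 − 4 = 1, and the invariant factors of ∂_1 are all 1, so H_0 = Z.
  H_1: rank ker ∂_1 − rank ∂_2 = (10 − 4) − 6 = 0, and the invariant factors of ∂_2 are all 1, so H_1 = 0.
  H_2: rank ker ∂_2 − rank ∂_3 = (10 − 6) − 4 = 0, and the invariant factors of ∂_3 are all 1, so H_2 = 0.
  H_3: rank ker ∂_3 − rank ∂_4 = (5 − 4) − 0 = 1, and there is no ∂_4, so H_3 = Z.

As a check, the Euler characteristic is 5 − 10 + 10 − 5 = 0, which agrees with 1 − 0 + 0 − 1 = 0.

Hence the Betti numbers are b_0 = 1, b_1 = 0, b_2 = 0, b_3 = 1.

b_0 = 1, b_1 = 0, b_2 = 0, b_3 = 1.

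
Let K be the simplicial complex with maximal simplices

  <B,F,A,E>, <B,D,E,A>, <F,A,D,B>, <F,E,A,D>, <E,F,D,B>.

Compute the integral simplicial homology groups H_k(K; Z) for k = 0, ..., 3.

We work with the vertex ordering A < B < D < E < F. The simplices of K, each written with vertices in increasing order, are:

  0-simplices (5): A, B, D, E, F
  1-simplices (10): AB, AD, AE, AF, BD, BE, BF, DE, DF, EF
  2-simplices (10): ABD, ABE, ABF, ADE, ADF, AEF, BDE, BDF, BEF, DEF
  3-simplices (5): ABDE, ABDF, ABEF, ADEF, BDEF

so the chain groups are C_0 ≅ Z^5, C_1 ≅ Z^10, C_2 ≅ Z^10, C_3 ≅ Z^5.

∂_1: C_1 → C_0 is given by ∂[p,q] = [q] − [p]. For instance
  ∂AE = E − A.
This gives a 5×10 integer matrix of rank 4; reducing to Smith normal form yields diagonal entries (1,1,1,1).

Boundary ∂_2: C_2 → C_1 maps a triangle to the signed sum of its edges. For instance
  ∂ADF = DF − AF + AD,
  ∂ABD = BD − AD + AB.
As a 10×10 matrix over Z this has rank 6, with invariant factors (1,1,1,1,1,1).

The boundary map ∂_3: C_3 → C_2 sends each 3-simplex σ to the alternating sum Σ_i (−1)^i (σ with its i-th vertex removed). For instance
  ∂ABDE = BDE − ADE + ABE − ABD,
  ∂ABEF = BEF − AEF + ABF − ABE.
The 10×5 boundary matrix has rank 4 and Smith normal form diag(1,1,1,1).

Computing H_k = (kernel of ∂_k) / (image of ∂_{k+1}):

  H_0: rank C_0 − rank ∂_1 = 5 − 4 = 1, and the invariant factors of ∂_1 are all 1, so H_0 ≅ Z.
  H_1: rank ker ∂_1 − rank ∂_2 = (10 − 4) − 6 = 0, and the invariant factors of ∂_2 are all 1, so H_1 ≅ 0.
  H_2: rank ker ∂_2 − rank ∂_3 = (10 − 6) − 4 = 0, and the invariant factors of ∂_3 are all 1, so H_2 ≅ 0.
  H_3: rank ker ∂_3 − rank ∂_4 = (5 − 4) − 0 = 1, and there is no ∂_4, so H_3 ≅ Z.

As a check, the Euler characteristic is 5 − 10 + 10 − 5 = 0, which agrees with 1 − 0 + 0 − 1 = 0.

H_0 ≅ Z,  H_1 = 0,  H_2 = 0,  H_3 ≅ Z.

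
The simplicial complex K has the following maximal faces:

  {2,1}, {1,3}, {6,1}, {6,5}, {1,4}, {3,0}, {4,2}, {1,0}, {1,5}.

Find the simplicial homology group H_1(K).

Fix the vertex order 0 < 1 < 2 < 3 < 4 < 5 < 6 and write every simplex with vertices in increasing order. Then dim K = 1 and the simplices of K are:

  0-simplices (7): [0], [1], [2], [3], [4], [5], [6]
  1-simplices (9): [0,1], [0,3], [1,2], [1,3], [1,4], [1,5], [1,6], [2,4], [5,6]

giving chain groups C_0 ≅ Z^7, C_1 ≅ Z^9.

Boundary ∂_1: C_1 → C_0 maps an edge to its endpoints' difference, ∂[p,q] = q − p. For instance
  ∂[1,6] = [6] − [1].
The 7×9 boundary matrix has rank 6 and Smith normal form diag(1,1,1,1,1,1).

Computing H_k = (kernel of ∂_k) / (image of ∂_{k+1}):

  H_1: rank ker ∂_1 − rank ∂_2 = (9 − 6) − 0 = 3, and there is no ∂_2, so H_1 = Z^3.

(K is a triangulation of a wedge of 3 circles.)

H_1 ≅ Z^3.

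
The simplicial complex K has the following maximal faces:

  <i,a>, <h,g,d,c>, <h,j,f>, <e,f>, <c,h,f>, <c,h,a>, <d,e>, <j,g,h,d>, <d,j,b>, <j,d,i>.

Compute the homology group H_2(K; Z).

H_2 ≅ 0.

Fix the vertex order a < b < c < d < e < f < g < h < i < j and write every simplex with vertices in increasing order. Then dim K = 3 and the simplices of K are:

  0-simplices (10): a, b, c, d, e, f, g, h, i, j
  1-simplices (21): ac, ah, ai, bd, bj, cd, cf, cg, ch, de, dg, dh, di, dj, ef, fh, fj, gh, gj, hj, ij
  2-simplices (12): ach, bdj, cdg, cdh, cfh, cgh, dgh, dgj, dhj, dij, fhj, ghj
  3-simplices (2): cdgh, dghj

giving chain groups C_0 ≅ Z^10, C_1 ≅ Z^21, C_2 ≅ Z^12, C_3 ≅ Z^2.

∂_1: C_1 → C_0 is given by ∂[p,q] = [q] − [p].
This gives a 10×21 integer matrix of rank 9; reducing to Smith normal form yields diagonal entries (1,1,1,1,1,1,1,1,1).

The boundary map ∂_2: C_2 → C_1 maps a triangle to the signed sum of its edges. For instance
  ∂ach = ch − ah + ac,
  ∂dgh = gh − dh + dg.
The resulting 21×12 matrix has rank 10, and its Smith normal form has invariant factors (1,1,1,1,1,1,1,1,1,1).

∂_3: C_3 → C_2 sends each 3-simplex σ to the alternating sum Σ_i (−1)^i (σ with its i-th vertex removed). For instance
  ∂dghj = ghj − dhj + dgj − dgh,
  ∂cdgh = dgh − cgh + cdh − cdg.
The 12×2 boundary matrix has rank 2 and Smith normal form diag(1,1).

Computing H_k = (kernel of ∂_k) / (image of ∂_{k+1}):

  H_2: rank ker ∂_2 − rank ∂_3 = (12 − 10) − 2 = 0, and the invariant factors of ∂_3 are all 1, so H_2 ≅ 0.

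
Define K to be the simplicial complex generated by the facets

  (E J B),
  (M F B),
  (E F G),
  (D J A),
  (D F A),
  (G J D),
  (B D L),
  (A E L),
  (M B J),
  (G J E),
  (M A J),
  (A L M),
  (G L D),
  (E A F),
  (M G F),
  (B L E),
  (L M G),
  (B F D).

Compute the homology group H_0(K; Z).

K has 9 vertices, 27 edges, 18 triangles.
rank ∂_0 = 0, rank ∂_1 = 8 ⇒ b_0 = 9 − 0 − 8 = 1; all invariant factors of ∂_1 are 1 so no torsion. So H_0 = Z.

H_0 ≅ Z.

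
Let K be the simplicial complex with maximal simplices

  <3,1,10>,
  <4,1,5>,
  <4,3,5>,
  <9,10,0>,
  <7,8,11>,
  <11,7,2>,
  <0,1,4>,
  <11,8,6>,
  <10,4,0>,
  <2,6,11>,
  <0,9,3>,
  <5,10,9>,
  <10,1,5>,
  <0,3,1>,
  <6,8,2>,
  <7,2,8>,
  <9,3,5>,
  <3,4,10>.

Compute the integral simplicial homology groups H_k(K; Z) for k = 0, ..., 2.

Fix the vertex order 0 < 1 < 2 < 3 < 4 < 5 < 6 < 7 < 8 < 9 < 10 < 11 and write every simplex with vertices in increasing order. Then dim K = 2 and the simplices of K are:

  0-simplices (12): [0], [1], [2], [3], [4], [5], [6], [7], [8], [9], [10], [11]
  1-simplices (27): (27 of them)
  2-simplices (18): (18 of them)

so the chain groups are C_0 ≅ Z^12, C_1 ≅ Z^27, C_2 ≅ Z^18.

∂_1: C_1 → C_0 is given by ∂[p,q] = [q] − [p].
The resulting 12×27 matrix has rank 10, and its Smith normal form has invariant factors (1,1,1,1,1,1,1,1,1,1).

∂_2: C_2 → C_1 maps a triangle to the signed sum of its edges. For instance
  ∂[1,5,10] = [5,10] − [1,10] + [1,5],
  ∂[0,4,10] = [4,10] − [0,10] + [0,4].
The resulting 27×18 matrix has rank 17, and its Smith normal form has invariant factors (1,1,1,1,1,1,1,1,1,1,1,1,1,1,1,1,2).

Computing H_k = (kernel of ∂_k) / (image of ∂_{k+1}):

  H_0: rank C_0 − rank ∂_1 = 12 − 10 = 2, and the invariant factors of ∂_1 are all 1, so H_0 ≅ Z^2.
  H_1: rank ker ∂_1 − rank ∂_2 = (27 − 10) − 17 = 0, and ∂_2 has invariant factor 2 > 1, so H_1 ≅ Z/2.
  H_2: rank ker ∂_2 − rank ∂_3 = (18 − 17) − 0 = 1, and there is no ∂_3, so H_2 ≅ Z.

As a check, the Euler characteristic is 12 − 27 + 18 = 3, which agrees with 2 − 0 + 1 = 3.

H_0 = Z^2,  H_1 = Z/2,  H_2 = Z.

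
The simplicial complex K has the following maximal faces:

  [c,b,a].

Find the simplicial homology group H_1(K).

We work with the vertex ordering a < b < c. The simplices of K, each written with vertices in increasing order, are:

  0-simplices (3): a, b, c
  1-simplices (3): ab, ac, bc
  2-simplices (1): abc

Hence C_0 ≅ Z^3, C_1 ≅ Z^3, C_2 ≅ Z^1.

∂_1: C_1 → C_0 is given by ∂[p,q] = [q] − [p].
As a 3×3 matrix over Z this has rank 2, with invariant factors (1,1).

∂_2: C_2 → C_1 maps a triangle to the signed sum of its edges. For instance
  ∂abc = bc − ac + ab.
The resulting 3×1 matrix has rank 1, and its Smith normal form has invariant factors (1).

Computing H_k = (kernel of ∂_k) / (image of ∂_{k+1}):

  H_1: rank ker ∂_1 − rank ∂_2 = (3 − 2) − 1 = 0, and the invariant factors of ∂_2 are all 1, so H_1 = 0.

(K is a triangulation of the 2-simplex.)

H_1 = 0.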